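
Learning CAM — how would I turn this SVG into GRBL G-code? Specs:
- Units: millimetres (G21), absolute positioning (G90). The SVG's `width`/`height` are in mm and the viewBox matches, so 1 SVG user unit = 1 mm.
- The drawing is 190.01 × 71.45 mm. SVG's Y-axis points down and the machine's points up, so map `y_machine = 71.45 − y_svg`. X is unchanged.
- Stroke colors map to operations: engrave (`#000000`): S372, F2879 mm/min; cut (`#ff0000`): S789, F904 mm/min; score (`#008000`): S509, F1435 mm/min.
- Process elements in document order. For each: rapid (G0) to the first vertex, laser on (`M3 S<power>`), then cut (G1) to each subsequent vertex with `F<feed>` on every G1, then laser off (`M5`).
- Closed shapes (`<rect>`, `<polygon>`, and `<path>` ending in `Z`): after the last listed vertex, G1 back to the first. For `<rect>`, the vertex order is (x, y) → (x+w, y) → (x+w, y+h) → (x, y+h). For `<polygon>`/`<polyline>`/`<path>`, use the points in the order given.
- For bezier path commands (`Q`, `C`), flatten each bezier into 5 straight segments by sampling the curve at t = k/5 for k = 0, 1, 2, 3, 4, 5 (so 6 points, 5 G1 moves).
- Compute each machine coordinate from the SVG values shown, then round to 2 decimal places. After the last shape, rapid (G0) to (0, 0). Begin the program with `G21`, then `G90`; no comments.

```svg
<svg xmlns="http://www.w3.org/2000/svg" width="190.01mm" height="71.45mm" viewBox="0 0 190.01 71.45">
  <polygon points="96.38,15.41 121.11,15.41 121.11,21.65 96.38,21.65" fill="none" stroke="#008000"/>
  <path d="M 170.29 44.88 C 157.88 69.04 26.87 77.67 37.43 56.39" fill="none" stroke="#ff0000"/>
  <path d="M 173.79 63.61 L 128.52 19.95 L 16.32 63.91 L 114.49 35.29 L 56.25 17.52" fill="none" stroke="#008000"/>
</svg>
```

G21
G90
G0 X96.38 Y56.04
M3 S509
G1 X121.11 Y56.04 F1435
G1 X121.11 Y49.80 F1435
G1 X96.38 Y49.80 F1435
G1 X96.38 Y56.04 F1435
M5
G0 X170.29 Y26.57
M3 S789
G1 X150.69 Y14.05 F904
G1 X115.12 Y5.95 F904
G1 X76.06 Y2.96 F904
G1 X46.00 Y5.77 F904
G1 X37.43 Y15.06 F904
M5
G0 X173.79 Y7.84
M3 S509
G1 X128.52 Y51.50 F1435
G1 X16.32 Y7.54 F1435
G1 X114.49 Y36.16 F1435
G1 X56.25 Y53.93 F1435
M5
G0 X0.00 Y0.00

1 u = 1 mm; y_m = 71.45 − y.

[1] `<polygon>` rectangle, #008000→score S509 F1435: (96.38,56.04) → (121.11,56.04) → (121.11,49.80) → (96.38,49.80) → (96.38,56.04) (closed)

[2] `<path>` cubic bezier, #ff0000→cut S789 F904: (170.29,26.57) → (150.69,14.05) → (115.12,5.95) → (76.06,2.96) → (46.00,5.77) → (37.43,15.06)

[3] `<path>` open polyline, #008000→score S509 F1435: (173.79,7.84) → (128.52,51.50) → (16.32,7.54) → (114.49,36.16) → (56.25,53.93)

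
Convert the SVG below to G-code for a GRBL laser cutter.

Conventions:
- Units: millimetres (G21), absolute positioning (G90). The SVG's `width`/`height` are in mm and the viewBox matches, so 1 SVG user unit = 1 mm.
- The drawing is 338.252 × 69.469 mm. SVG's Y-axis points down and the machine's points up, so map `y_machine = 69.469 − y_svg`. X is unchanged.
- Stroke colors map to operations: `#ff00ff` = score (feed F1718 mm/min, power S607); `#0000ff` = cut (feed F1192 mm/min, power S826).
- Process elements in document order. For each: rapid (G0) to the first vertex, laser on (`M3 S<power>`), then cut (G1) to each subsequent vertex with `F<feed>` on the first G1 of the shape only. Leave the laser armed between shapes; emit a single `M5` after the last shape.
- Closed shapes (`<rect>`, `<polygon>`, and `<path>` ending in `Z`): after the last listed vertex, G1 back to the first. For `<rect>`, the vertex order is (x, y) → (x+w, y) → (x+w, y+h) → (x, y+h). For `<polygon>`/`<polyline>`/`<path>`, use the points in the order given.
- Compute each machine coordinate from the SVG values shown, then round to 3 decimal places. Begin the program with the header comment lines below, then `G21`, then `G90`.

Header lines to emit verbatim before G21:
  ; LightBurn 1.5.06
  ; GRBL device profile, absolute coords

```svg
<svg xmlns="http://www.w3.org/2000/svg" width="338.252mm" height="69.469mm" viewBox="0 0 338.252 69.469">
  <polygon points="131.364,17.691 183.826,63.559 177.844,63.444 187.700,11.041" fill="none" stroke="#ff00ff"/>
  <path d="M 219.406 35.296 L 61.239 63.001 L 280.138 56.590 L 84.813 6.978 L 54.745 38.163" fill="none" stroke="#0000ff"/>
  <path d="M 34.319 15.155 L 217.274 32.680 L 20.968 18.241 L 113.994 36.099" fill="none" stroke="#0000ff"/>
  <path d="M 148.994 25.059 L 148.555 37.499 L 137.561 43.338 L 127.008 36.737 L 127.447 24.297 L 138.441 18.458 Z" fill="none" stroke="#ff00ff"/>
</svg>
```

; LightBurn 1.5.06
; GRBL device profile, absolute coords
G21
G90
G0 X131.364 Y51.778
M3 S607
G1 X183.826 Y5.910 F1718
G1 X177.844 Y6.025
G1 X187.700 Y58.428
G1 X131.364 Y51.778
G0 X219.406 Y34.173
M3 S826
G1 X61.239 Y6.468 F1192
G1 X280.138 Y12.879
G1 X84.813 Y62.491
G1 X54.745 Y31.306
G0 X34.319 Y54.314
M3 S826
G1 X217.274 Y36.789 F1192
G1 X20.968 Y51.228
G1 X113.994 Y33.370
G0 X148.994 Y44.410
M3 S607
G1 X148.555 Y31.970 F1718
G1 X137.561 Y26.131
G1 X127.008 Y32.732
G1 X127.447 Y45.172
G1 X138.441 Y51.011
G1 X148.994 Y44.410
M5

1 u = 1 mm; y_m = 69.469 − y.

[1] `<polygon>` closed polygon, #ff00ff→score S607 F1718: (131.364,51.778) → (183.826,5.910) → (177.844,6.025) → (187.700,58.428) → (131.364,51.778) (closed)

[2] `<path>` open polyline, #0000ff→cut S826 F1192: (219.406,34.173) → (61.239,6.468) → (280.138,12.879) → (84.813,62.491) → (54.745,31.306)

[3] `<path>` open polyline, #0000ff→cut S826 F1192: (34.319,54.314) → (217.274,36.789) → (20.968,51.228) → (113.994,33.370)

[4] `<path>` regular polygon, #ff00ff→score S607 F1718: (148.994,44.410) → (148.555,31.970) → (137.561,26.131) → (127.008,32.732) → (127.447,45.172) → (138.441,51.011) → (148.994,44.410) (closed)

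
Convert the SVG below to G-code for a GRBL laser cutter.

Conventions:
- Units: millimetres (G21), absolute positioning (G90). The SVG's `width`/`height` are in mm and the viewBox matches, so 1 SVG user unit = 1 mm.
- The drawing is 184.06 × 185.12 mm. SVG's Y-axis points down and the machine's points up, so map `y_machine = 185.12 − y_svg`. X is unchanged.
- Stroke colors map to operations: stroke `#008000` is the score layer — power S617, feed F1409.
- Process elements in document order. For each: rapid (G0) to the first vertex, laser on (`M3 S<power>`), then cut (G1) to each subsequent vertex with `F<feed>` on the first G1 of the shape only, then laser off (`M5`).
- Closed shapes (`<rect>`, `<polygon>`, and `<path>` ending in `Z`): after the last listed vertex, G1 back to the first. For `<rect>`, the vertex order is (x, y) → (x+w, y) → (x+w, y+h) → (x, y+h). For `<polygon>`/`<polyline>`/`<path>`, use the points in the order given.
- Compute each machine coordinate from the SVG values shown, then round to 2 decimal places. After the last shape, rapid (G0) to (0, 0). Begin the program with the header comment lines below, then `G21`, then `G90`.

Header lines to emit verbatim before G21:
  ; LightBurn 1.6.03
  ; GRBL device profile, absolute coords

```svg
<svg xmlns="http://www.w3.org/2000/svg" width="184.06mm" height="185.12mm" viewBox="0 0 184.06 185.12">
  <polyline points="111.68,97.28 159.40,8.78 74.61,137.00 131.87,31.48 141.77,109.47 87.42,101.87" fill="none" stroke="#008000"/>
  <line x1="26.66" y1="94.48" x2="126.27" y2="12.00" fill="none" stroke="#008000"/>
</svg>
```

1 u = 1 mm; y_m = 185.12 − y.

[1] `<polyline>` open polyline, #008000→score S617 F1409: (111.68,87.84) → (159.40,176.34) → (74.61,48.12) → (131.87,153.64) → (141.77,75.65) → (87.42,83.25)

[2] `<line>` line segment, #008000→score S617 F1409: (26.66,90.64) → (126.27,173.12)

; LightBurn 1.6.03
; GRBL device profile, absolute coords
G21
G90
G0 X111.68 Y87.84
M3 S617
G1 X159.40 Y176.34 F1409
G1 X74.61 Y48.12
G1 X131.87 Y153.64
G1 X141.77 Y75.65
G1 X87.42 Y83.25
M5
G0 X26.66 Y90.64
M3 S617
G1 X126.27 Y173.12 F1409
M5
G0 X0.00 Y0.00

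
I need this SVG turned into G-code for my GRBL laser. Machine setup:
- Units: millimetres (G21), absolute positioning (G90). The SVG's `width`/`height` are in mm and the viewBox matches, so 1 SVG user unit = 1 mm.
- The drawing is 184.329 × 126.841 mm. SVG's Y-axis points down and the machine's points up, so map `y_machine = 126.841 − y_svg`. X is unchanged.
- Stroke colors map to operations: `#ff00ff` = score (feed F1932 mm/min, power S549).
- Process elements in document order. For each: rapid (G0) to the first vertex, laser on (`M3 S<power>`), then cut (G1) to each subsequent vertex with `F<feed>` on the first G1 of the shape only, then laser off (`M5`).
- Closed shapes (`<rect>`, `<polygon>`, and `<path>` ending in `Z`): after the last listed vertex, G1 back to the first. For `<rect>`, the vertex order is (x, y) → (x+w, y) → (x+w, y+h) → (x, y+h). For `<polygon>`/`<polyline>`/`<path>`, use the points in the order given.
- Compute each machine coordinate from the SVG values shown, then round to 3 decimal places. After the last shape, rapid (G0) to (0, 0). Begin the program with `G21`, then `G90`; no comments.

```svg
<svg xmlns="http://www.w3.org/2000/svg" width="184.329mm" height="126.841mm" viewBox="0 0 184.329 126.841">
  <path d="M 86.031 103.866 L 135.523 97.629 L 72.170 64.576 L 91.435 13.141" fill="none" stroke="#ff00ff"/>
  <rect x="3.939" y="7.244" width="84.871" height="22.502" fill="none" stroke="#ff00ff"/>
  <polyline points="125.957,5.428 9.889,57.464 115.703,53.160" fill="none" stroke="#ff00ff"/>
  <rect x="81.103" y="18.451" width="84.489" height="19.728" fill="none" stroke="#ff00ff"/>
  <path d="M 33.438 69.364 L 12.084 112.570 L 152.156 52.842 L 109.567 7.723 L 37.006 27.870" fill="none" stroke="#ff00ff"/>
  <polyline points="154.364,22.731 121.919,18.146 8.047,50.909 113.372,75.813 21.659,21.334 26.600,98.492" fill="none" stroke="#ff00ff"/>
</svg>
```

G21
G90
G0 X86.031 Y22.975
M3 S549
G1 X135.523 Y29.212 F1932
G1 X72.170 Y62.265
G1 X91.435 Y113.700
M5
G0 X3.939 Y119.597
M3 S549
G1 X88.810 Y119.597 F1932
G1 X88.810 Y97.095
G1 X3.939 Y97.095
G1 X3.939 Y119.597
M5
G0 X125.957 Y121.413
M3 S549
G1 X9.889 Y69.377 F1932
G1 X115.703 Y73.681
M5
G0 X81.103 Y108.390
M3 S549
G1 X165.592 Y108.390 F1932
G1 X165.592 Y88.662
G1 X81.103 Y88.662
G1 X81.103 Y108.390
M5
G0 X33.438 Y57.477
M3 S549
G1 X12.084 Y14.271 F1932
G1 X152.156 Y73.999
G1 X109.567 Y119.118
G1 X37.006 Y98.971
M5
G0 X154.364 Y104.110
M3 S549
G1 X121.919 Y108.695 F1932
G1 X8.047 Y75.932
G1 X113.372 Y51.028
G1 X21.659 Y105.507
G1 X26.600 Y28.349
M5
G0 X0.000 Y0.000

Since the viewBox matches the mm dimensions, user units are millimetres directly. The only transform is the Y-flip y_m = 126.841 − y_svg.

Shape 1 is a open polyline drawn with `<path>`. Its stroke #ff00ff means score at S549, F1932. After flipping Y the toolpath is (86.031,22.975) → (135.523,29.212) → (72.170,62.265) → (91.435,113.700).

Shape 2 is a rectangle drawn with `<rect>`. Its stroke #ff00ff means score at S549, F1932. After flipping Y the toolpath is (3.939,119.597) → (88.810,119.597) → (88.810,97.095) → (3.939,97.095) → (3.939,119.597), returning to the start.

Shape 3 is a open polyline drawn with `<polyline>`. Its stroke #ff00ff means score at S549, F1932. After flipping Y the toolpath is (125.957,121.413) → (9.889,69.377) → (115.703,73.681).

Shape 4 is a rectangle drawn with `<rect>`. Its stroke #ff00ff means score at S549, F1932. After flipping Y the toolpath is (81.103,108.390) → (165.592,108.390) → (165.592,88.662) → (81.103,88.662) → (81.103,108.390), returning to the start.

Shape 5 is a open polyline drawn with `<path>`. Its stroke #ff00ff means score at S549, F1932. After flipping Y the toolpath is (33.438,57.477) → (12.084,14.271) → (152.156,73.999) → (109.567,119.118) → (37.006,98.971).

Shape 6 is a open polyline drawn with `<polyline>`. Its stroke #ff00ff means score at S549, F1932. After flipping Y the toolpath is (154.364,104.110) → (121.919,108.695) → (8.047,75.932) → (113.372,51.028) → (21.659,105.507) → (26.600,28.349).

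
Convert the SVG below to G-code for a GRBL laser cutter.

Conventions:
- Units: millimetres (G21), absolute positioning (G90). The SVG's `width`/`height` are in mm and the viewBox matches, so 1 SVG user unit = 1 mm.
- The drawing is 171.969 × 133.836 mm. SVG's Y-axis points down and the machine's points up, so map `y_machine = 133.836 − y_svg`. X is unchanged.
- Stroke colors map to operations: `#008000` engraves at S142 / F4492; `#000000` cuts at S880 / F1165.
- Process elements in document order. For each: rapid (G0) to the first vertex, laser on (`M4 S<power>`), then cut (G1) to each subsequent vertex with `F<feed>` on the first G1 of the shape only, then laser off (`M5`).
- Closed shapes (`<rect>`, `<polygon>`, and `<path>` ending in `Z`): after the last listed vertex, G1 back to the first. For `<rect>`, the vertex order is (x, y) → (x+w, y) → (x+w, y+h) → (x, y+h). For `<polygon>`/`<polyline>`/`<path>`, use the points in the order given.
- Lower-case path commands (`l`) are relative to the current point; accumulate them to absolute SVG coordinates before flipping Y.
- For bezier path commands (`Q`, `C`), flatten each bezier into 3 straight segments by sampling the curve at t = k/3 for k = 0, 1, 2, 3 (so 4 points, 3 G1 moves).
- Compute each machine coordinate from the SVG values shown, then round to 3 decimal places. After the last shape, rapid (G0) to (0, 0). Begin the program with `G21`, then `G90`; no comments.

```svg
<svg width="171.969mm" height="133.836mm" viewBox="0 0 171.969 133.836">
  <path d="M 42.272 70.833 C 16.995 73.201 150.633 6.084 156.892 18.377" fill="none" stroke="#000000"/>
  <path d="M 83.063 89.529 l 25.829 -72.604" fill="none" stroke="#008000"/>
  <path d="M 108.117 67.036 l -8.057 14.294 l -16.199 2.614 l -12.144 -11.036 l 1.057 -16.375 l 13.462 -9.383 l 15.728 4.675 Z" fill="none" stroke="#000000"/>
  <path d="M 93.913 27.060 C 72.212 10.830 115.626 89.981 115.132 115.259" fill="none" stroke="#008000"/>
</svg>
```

G21
G90
G0 X42.272 Y63.003
M4 S880
G1 X59.363 Y78.282 F1165
G1 X118.777 Y106.797
G1 X156.892 Y115.459
M5
G0 X83.063 Y44.307
M4 S142
G1 X108.892 Y116.911 F4492
M5
G0 X108.117 Y66.800
M4 S880
G1 X100.060 Y52.506 F1165
G1 X83.861 Y49.892
G1 X71.717 Y60.928
G1 X72.774 Y77.303
G1 X86.236 Y86.686
G1 X101.964 Y82.011
G1 X108.117 Y66.800
M5
G0 X93.913 Y106.776
M4 S142
G1 X89.879 Y96.740 F4492
G1 X105.028 Y56.285
G1 X115.132 Y18.577
M5
G0 X0.000 Y0.000

viewBox `0 0 171.969 133.836` with mm width/height → 1 unit = 1 mm. Flip: y_m = 133.836 − y_svg.

**Shape 1** — `<path>` cubic bezier, stroke `#000000` → cut (S880, F1165). Control points (SVG): P0=(42.272,70.833), P1=(16.995,73.201), P2=(150.633,6.084), P3=(156.892,18.377); sampled at t=k/3. Machine vertices: (42.272,63.003) → (59.363,78.282) → (118.777,106.797) → (156.892,115.459). Open path.

**Shape 2** — `<path>` line segment, stroke `#008000` → engrave (S142, F4492). Machine vertices: (83.063,44.307) → (108.892,116.911). Open path.

**Shape 3** — `<path>` regular polygon, stroke `#000000` → cut (S880, F1165). Machine vertices: (108.117,66.800) → (100.060,52.506) → (83.861,49.892) → (71.717,60.928) → (72.774,77.303) → (86.236,86.686) → (101.964,82.011) → (108.117,66.800). Closed: final G1 returns to the first vertex.

**Shape 4** — `<path>` cubic bezier, stroke `#008000` → engrave (S142, F4492). Control points (SVG): P0=(93.913,27.060), P1=(72.212,10.830), P2=(115.626,89.981), P3=(115.132,115.259); sampled at t=k/3. Machine vertices: (93.913,106.776) → (89.879,96.740) → (105.028,56.285) → (115.132,18.577). Open path.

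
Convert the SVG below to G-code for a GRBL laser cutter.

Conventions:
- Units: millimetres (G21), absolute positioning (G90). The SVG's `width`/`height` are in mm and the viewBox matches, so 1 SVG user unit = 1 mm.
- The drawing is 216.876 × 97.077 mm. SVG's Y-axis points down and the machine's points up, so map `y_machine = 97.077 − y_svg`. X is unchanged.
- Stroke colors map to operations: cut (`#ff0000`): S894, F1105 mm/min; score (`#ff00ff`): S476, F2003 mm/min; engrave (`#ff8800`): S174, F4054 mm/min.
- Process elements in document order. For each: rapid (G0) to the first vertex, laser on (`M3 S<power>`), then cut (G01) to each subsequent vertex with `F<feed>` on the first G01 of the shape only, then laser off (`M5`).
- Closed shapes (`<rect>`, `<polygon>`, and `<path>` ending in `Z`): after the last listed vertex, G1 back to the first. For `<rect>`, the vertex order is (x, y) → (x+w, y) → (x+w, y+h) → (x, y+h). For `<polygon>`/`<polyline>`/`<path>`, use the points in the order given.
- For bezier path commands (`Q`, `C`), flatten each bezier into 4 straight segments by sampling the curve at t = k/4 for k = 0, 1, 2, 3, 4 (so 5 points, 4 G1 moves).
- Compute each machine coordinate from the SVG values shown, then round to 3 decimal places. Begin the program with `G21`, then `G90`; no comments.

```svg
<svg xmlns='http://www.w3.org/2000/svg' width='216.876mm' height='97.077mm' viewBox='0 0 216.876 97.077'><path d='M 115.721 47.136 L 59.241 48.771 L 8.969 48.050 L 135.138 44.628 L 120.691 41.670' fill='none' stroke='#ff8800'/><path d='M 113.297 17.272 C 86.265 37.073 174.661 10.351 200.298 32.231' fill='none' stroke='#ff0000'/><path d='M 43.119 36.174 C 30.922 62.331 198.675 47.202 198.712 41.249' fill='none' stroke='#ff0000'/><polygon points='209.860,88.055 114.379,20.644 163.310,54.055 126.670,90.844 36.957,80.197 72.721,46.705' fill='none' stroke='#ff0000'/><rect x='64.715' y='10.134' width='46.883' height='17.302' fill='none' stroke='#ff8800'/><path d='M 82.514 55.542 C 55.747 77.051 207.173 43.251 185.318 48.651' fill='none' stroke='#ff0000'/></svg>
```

viewBox `0 0 216.876 97.077` with mm width/height → 1 unit = 1 mm. Flip: y_m = 97.077 − y_svg.

**Shape 1** — `<path>` open polyline, stroke `#ff8800` → engrave (S174, F4054). Machine vertices: (115.721,49.941) → (59.241,48.306) → (8.969,49.027) → (135.138,52.449) → (120.691,55.407). Open path.

**Shape 2** — `<path>` cubic bezier, stroke `#ff0000` → cut (S894, F1105). Control points (SVG): P0=(113.297,17.272), P1=(86.265,37.073), P2=(174.661,10.351), P3=(200.298,32.231); sampled at t=k/4. Machine vertices: (113.297,79.805) → (111.882,72.191) → (137.047,73.105) → (172.087,73.629) → (200.298,64.846). Open path.

**Shape 3** — `<path>` cubic bezier, stroke `#ff0000` → cut (S894, F1105). Control points (SVG): P0=(43.119,36.174), P1=(30.922,62.331), P2=(198.675,47.202), P3=(198.712,41.249); sampled at t=k/4. Machine vertices: (43.119,60.903) → (62.280,48.238) → (116.328,46.324) → (172.670,50.431) → (198.712,55.828). Open path.

**Shape 4** — `<polygon>` closed polygon, stroke `#ff0000` → cut (S894, F1105). Machine vertices: (209.860,9.022) → (114.379,76.433) → (163.310,43.022) → (126.670,6.233) → (36.957,16.880) → (72.721,50.372) → (209.860,9.022). Closed: final G1 returns to the first vertex.

**Shape 5** — `<rect>` rectangle, stroke `#ff8800` → engrave (S174, F4054). Machine vertices: (64.715,86.943) → (111.598,86.943) → (111.598,69.641) → (64.715,69.641) → (64.715,86.943). Closed: final G1 returns to the first vertex.

**Shape 6** — `<path>` cubic bezier, stroke `#ff0000` → cut (S894, F1105). Control points (SVG): P0=(82.514,55.542), P1=(55.747,77.051), P2=(207.173,43.251), P3=(185.318,48.651); sampled at t=k/4. Machine vertices: (82.514,41.535) → (90.358,34.297) → (132.074,38.940) → (174.711,46.603) → (185.318,48.426). Open path.

G21
G90
G0 X115.721 Y49.941
M3 S174
G01 X59.241 Y48.306 F4054
G01 X8.969 Y49.027
G01 X135.138 Y52.449
G01 X120.691 Y55.407
M5
G0 X113.297 Y79.805
M3 S894
G01 X111.882 Y72.191 F1105
G01 X137.047 Y73.105
G01 X172.087 Y73.629
G01 X200.298 Y64.846
M5
G0 X43.119 Y60.903
M3 S894
G01 X62.280 Y48.238 F1105
G01 X116.328 Y46.324
G01 X172.670 Y50.431
G01 X198.712 Y55.828
M5
G0 X209.860 Y9.022
M3 S894
G01 X114.379 Y76.433 F1105
G01 X163.310 Y43.022
G01 X126.670 Y6.233
G01 X36.957 Y16.880
G01 X72.721 Y50.372
G01 X209.860 Y9.022
M5
G0 X64.715 Y86.943
M3 S174
G01 X111.598 Y86.943 F4054
G01 X111.598 Y69.641
G01 X64.715 Y69.641
G01 X64.715 Y86.943
M5
G0 X82.514 Y41.535
M3 S894
G01 X90.358 Y34.297 F1105
G01 X132.074 Y38.940
G01 X174.711 Y46.603
G01 X185.318 Y48.426
M5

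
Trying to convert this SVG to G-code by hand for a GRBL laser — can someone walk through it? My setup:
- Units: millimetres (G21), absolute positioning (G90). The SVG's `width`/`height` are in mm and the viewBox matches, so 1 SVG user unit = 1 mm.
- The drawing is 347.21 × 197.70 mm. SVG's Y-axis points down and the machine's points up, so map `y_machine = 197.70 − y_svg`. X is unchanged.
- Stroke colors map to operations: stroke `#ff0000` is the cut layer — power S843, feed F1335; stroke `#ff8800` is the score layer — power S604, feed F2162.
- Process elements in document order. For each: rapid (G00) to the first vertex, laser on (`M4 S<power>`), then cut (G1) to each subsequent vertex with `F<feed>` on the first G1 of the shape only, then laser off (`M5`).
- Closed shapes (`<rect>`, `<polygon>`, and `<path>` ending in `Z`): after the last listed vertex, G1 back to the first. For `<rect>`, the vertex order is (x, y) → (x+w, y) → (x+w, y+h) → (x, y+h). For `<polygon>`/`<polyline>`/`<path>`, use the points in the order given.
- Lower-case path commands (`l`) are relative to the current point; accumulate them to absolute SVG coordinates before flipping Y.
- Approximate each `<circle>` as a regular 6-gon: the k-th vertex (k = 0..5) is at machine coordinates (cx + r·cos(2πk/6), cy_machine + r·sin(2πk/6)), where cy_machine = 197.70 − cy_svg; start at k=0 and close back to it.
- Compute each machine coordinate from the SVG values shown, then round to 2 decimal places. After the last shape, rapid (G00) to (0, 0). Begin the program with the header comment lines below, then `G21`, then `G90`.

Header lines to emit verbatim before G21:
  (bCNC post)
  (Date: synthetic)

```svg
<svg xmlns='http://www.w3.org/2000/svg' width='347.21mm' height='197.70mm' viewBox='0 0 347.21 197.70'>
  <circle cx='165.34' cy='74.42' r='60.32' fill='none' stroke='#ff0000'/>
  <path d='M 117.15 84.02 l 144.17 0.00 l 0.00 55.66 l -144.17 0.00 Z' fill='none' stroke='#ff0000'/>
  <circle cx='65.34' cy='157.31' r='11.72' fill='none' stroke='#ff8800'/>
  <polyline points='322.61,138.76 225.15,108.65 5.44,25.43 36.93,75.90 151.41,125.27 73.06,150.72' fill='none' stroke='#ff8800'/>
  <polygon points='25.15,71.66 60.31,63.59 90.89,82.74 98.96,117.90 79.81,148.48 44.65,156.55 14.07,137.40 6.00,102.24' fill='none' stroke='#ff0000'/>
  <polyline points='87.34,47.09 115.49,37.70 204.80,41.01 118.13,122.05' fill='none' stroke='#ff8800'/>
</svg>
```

(bCNC post)
(Date: synthetic)
G21
G90
G00 X225.66 Y123.28
M4 S843
G1 X195.50 Y175.52 F1335
G1 X135.18 Y175.52
G1 X105.02 Y123.28
G1 X135.18 Y71.04
G1 X195.50 Y71.04
G1 X225.66 Y123.28
M5
G00 X117.15 Y113.68
M4 S843
G1 X261.32 Y113.68 F1335
G1 X261.32 Y58.02
G1 X117.15 Y58.02
G1 X117.15 Y113.68
M5
G00 X77.06 Y40.39
M4 S604
G1 X71.20 Y50.54 F2162
G1 X59.48 Y50.54
G1 X53.62 Y40.39
G1 X59.48 Y30.24
G1 X71.20 Y30.24
G1 X77.06 Y40.39
M5
G00 X322.61 Y58.94
M4 S604
G1 X225.15 Y89.05 F2162
G1 X5.44 Y172.27
G1 X36.93 Y121.80
G1 X151.41 Y72.43
G1 X73.06 Y46.98
M5
G00 X25.15 Y126.04
M4 S843
G1 X60.31 Y134.11 F1335
G1 X90.89 Y114.96
G1 X98.96 Y79.80
G1 X79.81 Y49.22
G1 X44.65 Y41.15
G1 X14.07 Y60.30
G1 X6.00 Y95.46
G1 X25.15 Y126.04
M5
G00 X87.34 Y150.61
M4 S604
G1 X115.49 Y160.00 F2162
G1 X204.80 Y156.69
G1 X118.13 Y75.65
M5
G00 X0.00 Y0.00

Since the viewBox matches the mm dimensions, user units are millimetres directly. The only transform is the Y-flip y_m = 197.70 − y_svg.

Shape 1 is a circle drawn with `<circle>`. Its stroke #ff0000 means cut at S843, F1335. After flipping Y the toolpath is (225.66,123.28) → (195.50,175.52) → (135.18,175.52) → (105.02,123.28) → (135.18,71.04) → (195.50,71.04) → (225.66,123.28), returning to the start.

Shape 2 is a rectangle drawn with `<path>`. Its stroke #ff0000 means cut at S843, F1335. After flipping Y the toolpath is (117.15,113.68) → (261.32,113.68) → (261.32,58.02) → (117.15,58.02) → (117.15,113.68), returning to the start.

Shape 3 is a circle drawn with `<circle>`. Its stroke #ff8800 means score at S604, F2162. After flipping Y the toolpath is (77.06,40.39) → (71.20,50.54) → (59.48,50.54) → (53.62,40.39) → (59.48,30.24) → (71.20,30.24) → (77.06,40.39), returning to the start.

Shape 4 is a open polyline drawn with `<polyline>`. Its stroke #ff8800 means score at S604, F2162. After flipping Y the toolpath is (322.61,58.94) → (225.15,89.05) → (5.44,172.27) → (36.93,121.80) → (151.41,72.43) → (73.06,46.98).

Shape 5 is a regular polygon drawn with `<polygon>`. Its stroke #ff0000 means cut at S843, F1335. After flipping Y the toolpath is (25.15,126.04) → (60.31,134.11) → (90.89,114.96) → (98.96,79.80) → (79.81,49.22) → (44.65,41.15) → (14.07,60.30) → (6.00,95.46) → (25.15,126.04), returning to the start.

Shape 6 is a open polyline drawn with `<polyline>`. Its stroke #ff8800 means score at S604, F2162. After flipping Y the toolpath is (87.34,150.61) → (115.49,160.00) → (204.80,156.69) → (118.13,75.65).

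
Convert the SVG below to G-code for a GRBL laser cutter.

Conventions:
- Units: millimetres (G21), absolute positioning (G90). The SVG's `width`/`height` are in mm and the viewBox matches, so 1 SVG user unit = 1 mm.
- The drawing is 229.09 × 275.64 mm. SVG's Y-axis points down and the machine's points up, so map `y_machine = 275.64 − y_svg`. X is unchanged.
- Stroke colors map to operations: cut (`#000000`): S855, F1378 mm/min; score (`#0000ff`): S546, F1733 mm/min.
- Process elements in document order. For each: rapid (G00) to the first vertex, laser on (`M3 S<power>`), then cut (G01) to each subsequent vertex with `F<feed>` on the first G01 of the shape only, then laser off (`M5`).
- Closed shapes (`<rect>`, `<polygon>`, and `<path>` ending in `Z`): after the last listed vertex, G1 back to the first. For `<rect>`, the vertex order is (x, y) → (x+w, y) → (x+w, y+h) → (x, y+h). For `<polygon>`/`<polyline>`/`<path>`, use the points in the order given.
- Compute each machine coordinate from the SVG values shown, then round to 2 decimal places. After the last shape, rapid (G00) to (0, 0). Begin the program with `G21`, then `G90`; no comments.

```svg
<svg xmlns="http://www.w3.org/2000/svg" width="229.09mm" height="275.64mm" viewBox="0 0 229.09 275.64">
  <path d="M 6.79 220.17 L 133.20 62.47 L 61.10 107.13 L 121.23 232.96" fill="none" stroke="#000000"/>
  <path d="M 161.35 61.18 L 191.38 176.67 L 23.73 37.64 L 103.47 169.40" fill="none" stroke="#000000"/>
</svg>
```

G21
G90
G00 X6.79 Y55.47
M3 S855
G01 X133.20 Y213.17 F1378
G01 X61.10 Y168.51
G01 X121.23 Y42.68
M5
G00 X161.35 Y214.46
M3 S855
G01 X191.38 Y98.97 F1378
G01 X23.73 Y238.00
G01 X103.47 Y106.24
M5
G00 X0.00 Y0.00

viewBox `0 0 229.09 275.64` with mm width/height → 1 unit = 1 mm. Flip: y_m = 275.64 − y_svg.

**Shape 1** — `<path>` open polyline, stroke `#000000` → cut (S855, F1378). Machine vertices: (6.79,55.47) → (133.20,213.17) → (61.10,168.51) → (121.23,42.68). Open path.

**Shape 2** — `<path>` open polyline, stroke `#000000` → cut (S855, F1378). Machine vertices: (161.35,214.46) → (191.38,98.97) → (23.73,238.00) → (103.47,106.24). Open path.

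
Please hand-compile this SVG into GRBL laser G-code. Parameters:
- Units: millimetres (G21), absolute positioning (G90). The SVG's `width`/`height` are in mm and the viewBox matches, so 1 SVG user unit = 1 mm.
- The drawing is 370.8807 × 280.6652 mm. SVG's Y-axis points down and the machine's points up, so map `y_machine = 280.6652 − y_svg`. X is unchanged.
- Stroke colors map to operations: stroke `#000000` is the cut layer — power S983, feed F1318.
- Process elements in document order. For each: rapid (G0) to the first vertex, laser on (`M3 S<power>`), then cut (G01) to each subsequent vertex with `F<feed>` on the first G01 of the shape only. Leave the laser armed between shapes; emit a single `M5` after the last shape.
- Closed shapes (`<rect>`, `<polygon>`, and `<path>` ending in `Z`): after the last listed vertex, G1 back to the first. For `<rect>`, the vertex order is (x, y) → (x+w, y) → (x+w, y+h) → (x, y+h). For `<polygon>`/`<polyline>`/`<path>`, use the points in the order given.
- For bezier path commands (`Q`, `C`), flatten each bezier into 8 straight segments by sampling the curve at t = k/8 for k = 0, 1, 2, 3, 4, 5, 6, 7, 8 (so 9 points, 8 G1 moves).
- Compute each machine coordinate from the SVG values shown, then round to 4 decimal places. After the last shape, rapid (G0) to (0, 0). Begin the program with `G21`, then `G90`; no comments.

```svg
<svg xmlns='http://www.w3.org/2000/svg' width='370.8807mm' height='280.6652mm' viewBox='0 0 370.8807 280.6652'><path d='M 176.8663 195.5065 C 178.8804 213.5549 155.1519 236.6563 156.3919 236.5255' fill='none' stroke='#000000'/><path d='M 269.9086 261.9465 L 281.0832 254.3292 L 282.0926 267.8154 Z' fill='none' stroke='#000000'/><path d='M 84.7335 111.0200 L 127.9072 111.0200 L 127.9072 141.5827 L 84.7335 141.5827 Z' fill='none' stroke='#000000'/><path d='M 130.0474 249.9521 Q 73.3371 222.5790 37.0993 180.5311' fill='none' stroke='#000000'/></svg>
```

Since the viewBox matches the mm dimensions, user units are millimetres directly. The only transform is the Y-flip y_m = 280.6652 − y_svg.

Shape 1 is a cubic bezier drawn with `<path>`. Its stroke #000000 means cut at S983, F1318. After flipping Y the toolpath is (176.8663,85.1587) → (176.5139,78.2089) → (174.3425,71.1169) → (170.9462,64.2141) → (166.9194,57.8320) → (162.8563,52.3020) → (159.3511,47.9557) → (156.9983,45.1244) → (156.3919,44.1397).

Shape 2 is a regular polygon drawn with `<path>`. Its stroke #000000 means cut at S983, F1318. After flipping Y the toolpath is (269.9086,18.7187) → (281.0832,26.3360) → (282.0926,12.8498) → (269.9086,18.7187), returning to the start.

Shape 3 is a rectangle drawn with `<path>`. Its stroke #000000 means cut at S983, F1318. After flipping Y the toolpath is (84.7335,169.6452) → (127.9072,169.6452) → (127.9072,139.0825) → (84.7335,139.0825) → (84.7335,169.6452), returning to the start.

Shape 4 is a quadratic bezier drawn with `<path>`. Its stroke #000000 means cut at S983, F1318. After flipping Y the toolpath is (130.0474,30.7131) → (116.1897,37.7857) → (102.9718,45.3168) → (90.3936,53.3066) → (78.4552,61.7549) → (67.1566,70.6618) → (56.4977,80.0273) → (46.4786,89.8514) → (37.0993,100.1341).

G21
G90
G0 X176.8663 Y85.1587
M3 S983
G01 X176.5139 Y78.2089 F1318
G01 X174.3425 Y71.1169
G01 X170.9462 Y64.2141
G01 X166.9194 Y57.8320
G01 X162.8563 Y52.3020
G01 X159.3511 Y47.9557
G01 X156.9983 Y45.1244
G01 X156.3919 Y44.1397
G0 X269.9086 Y18.7187
M3 S983
G01 X281.0832 Y26.3360 F1318
G01 X282.0926 Y12.8498
G01 X269.9086 Y18.7187
G0 X84.7335 Y169.6452
M3 S983
G01 X127.9072 Y169.6452 F1318
G01 X127.9072 Y139.0825
G01 X84.7335 Y139.0825
G01 X84.7335 Y169.6452
G0 X130.0474 Y30.7131
M3 S983
G01 X116.1897 Y37.7857 F1318
G01 X102.9718 Y45.3168
G01 X90.3936 Y53.3066
G01 X78.4552 Y61.7549
G01 X67.1566 Y70.6618
G01 X56.4977 Y80.0273
G01 X46.4786 Y89.8514
G01 X37.0993 Y100.1341
M5
G0 X0.0000 Y0.0000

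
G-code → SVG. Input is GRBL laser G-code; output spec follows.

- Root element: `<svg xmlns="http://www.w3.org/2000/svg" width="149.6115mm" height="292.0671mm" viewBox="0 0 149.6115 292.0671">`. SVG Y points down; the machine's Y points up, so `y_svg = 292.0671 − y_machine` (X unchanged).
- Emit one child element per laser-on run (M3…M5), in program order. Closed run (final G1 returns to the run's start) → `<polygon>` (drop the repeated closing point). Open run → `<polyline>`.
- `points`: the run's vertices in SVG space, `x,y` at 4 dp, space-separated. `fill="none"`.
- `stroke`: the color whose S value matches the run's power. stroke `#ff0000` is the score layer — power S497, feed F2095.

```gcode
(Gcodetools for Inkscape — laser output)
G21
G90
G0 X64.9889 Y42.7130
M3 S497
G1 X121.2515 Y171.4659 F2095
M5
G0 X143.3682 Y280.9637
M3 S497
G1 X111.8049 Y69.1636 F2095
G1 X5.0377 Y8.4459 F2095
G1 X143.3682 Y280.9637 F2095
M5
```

<svg xmlns="http://www.w3.org/2000/svg" width="149.6115mm" height="292.0671mm" viewBox="0 0 149.6115 292.0671">
  <polyline points="64.9889,249.3541 121.2515,120.6012" fill="none" stroke="#ff0000"/>
  <polygon points="143.3682,11.1034 111.8049,222.9035 5.0377,283.6212" fill="none" stroke="#ff0000"/>
</svg>

Each laser-on run becomes one SVG element. Flip Y back into SVG space with y_svg = 292.0671 − y_machine. Every run uses S497, so all elements get stroke `#ff0000` (score).

Run 1: The run is open, so emit a `<polyline>` with points (Y-flipped): 64.9889,249.3541 121.2515,120.6012.

Run 2: The run returns to its start, so emit a `<polygon>` with points (Y-flipped): 143.3682,11.1034 111.8049,222.9035 5.0377,283.6212.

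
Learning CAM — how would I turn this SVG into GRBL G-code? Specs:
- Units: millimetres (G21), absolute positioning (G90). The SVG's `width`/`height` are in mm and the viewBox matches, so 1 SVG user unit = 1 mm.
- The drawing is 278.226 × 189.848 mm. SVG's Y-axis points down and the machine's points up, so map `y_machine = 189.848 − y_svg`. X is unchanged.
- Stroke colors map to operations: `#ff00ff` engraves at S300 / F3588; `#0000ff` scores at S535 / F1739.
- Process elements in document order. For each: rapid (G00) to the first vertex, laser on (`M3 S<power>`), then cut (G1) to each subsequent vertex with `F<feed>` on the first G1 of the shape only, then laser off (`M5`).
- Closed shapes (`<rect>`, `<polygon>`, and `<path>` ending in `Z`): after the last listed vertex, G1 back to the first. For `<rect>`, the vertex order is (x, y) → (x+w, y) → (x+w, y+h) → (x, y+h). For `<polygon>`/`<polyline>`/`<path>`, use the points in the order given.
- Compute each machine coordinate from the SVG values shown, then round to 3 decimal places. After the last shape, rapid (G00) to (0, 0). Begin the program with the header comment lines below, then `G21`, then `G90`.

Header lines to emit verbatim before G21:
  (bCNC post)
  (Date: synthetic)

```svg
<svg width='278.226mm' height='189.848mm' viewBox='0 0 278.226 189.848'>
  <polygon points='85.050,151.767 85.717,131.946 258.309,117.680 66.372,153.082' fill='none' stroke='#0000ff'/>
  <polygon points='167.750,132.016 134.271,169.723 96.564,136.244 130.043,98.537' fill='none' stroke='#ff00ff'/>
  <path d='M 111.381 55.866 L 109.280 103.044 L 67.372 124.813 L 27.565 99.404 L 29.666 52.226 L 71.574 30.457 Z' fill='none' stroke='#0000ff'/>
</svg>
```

viewBox `0 0 278.226 189.848` with mm width/height → 1 unit = 1 mm. Flip: y_m = 189.848 − y_svg.

**Shape 1** — `<polygon>` closed polygon, stroke `#0000ff` → score (S535, F1739). Machine vertices: (85.050,38.081) → (85.717,57.902) → (258.309,72.168) → (66.372,36.766) → (85.050,38.081). Closed: final G1 returns to the first vertex.

**Shape 2** — `<polygon>` regular polygon, stroke `#ff00ff` → engrave (S300, F3588). Machine vertices: (167.750,57.832) → (134.271,20.125) → (96.564,53.604) → (130.043,91.311) → (167.750,57.832). Closed: final G1 returns to the first vertex.

**Shape 3** — `<path>` regular polygon, stroke `#0000ff` → score (S535, F1739). Machine vertices: (111.381,133.982) → (109.280,86.804) → (67.372,65.035) → (27.565,90.444) → (29.666,137.622) → (71.574,159.391) → (111.381,133.982). Closed: final G1 returns to the first vertex.

(bCNC post)
(Date: synthetic)
G21
G90
G00 X85.050 Y38.081
M3 S535
G1 X85.717 Y57.902 F1739
G1 X258.309 Y72.168
G1 X66.372 Y36.766
G1 X85.050 Y38.081
M5
G00 X167.750 Y57.832
M3 S300
G1 X134.271 Y20.125 F3588
G1 X96.564 Y53.604
G1 X130.043 Y91.311
G1 X167.750 Y57.832
M5
G00 X111.381 Y133.982
M3 S535
G1 X109.280 Y86.804 F1739
G1 X67.372 Y65.035
G1 X27.565 Y90.444
G1 X29.666 Y137.622
G1 X71.574 Y159.391
G1 X111.381 Y133.982
M5
G00 X0.000 Y0.000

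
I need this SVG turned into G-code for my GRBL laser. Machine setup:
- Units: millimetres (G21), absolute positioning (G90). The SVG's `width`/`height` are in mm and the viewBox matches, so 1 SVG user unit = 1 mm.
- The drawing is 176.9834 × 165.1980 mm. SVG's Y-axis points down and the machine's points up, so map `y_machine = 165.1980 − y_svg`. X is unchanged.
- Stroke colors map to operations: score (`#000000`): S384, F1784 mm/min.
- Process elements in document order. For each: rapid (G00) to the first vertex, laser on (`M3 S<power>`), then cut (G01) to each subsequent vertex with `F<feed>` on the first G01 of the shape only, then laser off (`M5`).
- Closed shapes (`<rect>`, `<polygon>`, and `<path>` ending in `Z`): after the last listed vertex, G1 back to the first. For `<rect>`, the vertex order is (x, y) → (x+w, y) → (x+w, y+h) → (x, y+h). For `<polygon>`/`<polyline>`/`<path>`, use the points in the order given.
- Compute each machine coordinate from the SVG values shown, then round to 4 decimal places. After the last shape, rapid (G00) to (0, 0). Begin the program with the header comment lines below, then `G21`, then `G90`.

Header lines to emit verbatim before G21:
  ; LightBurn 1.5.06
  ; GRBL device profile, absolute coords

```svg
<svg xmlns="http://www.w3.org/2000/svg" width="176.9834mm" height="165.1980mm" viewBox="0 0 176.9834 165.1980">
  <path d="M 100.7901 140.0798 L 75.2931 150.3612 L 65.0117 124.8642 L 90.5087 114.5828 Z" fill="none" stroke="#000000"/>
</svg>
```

; LightBurn 1.5.06
; GRBL device profile, absolute coords
G21
G90
G00 X100.7901 Y25.1182
M3 S384
G01 X75.2931 Y14.8368 F1784
G01 X65.0117 Y40.3338
G01 X90.5087 Y50.6152
G01 X100.7901 Y25.1182
M5
G00 X0.0000 Y0.0000

1 u = 1 mm; y_m = 165.1980 − y.

[1] `<path>` regular polygon, #000000→score S384 F1784: (100.7901,25.1182) → (75.2931,14.8368) → (65.0117,40.3338) → (90.5087,50.6152) → (100.7901,25.1182) (closed)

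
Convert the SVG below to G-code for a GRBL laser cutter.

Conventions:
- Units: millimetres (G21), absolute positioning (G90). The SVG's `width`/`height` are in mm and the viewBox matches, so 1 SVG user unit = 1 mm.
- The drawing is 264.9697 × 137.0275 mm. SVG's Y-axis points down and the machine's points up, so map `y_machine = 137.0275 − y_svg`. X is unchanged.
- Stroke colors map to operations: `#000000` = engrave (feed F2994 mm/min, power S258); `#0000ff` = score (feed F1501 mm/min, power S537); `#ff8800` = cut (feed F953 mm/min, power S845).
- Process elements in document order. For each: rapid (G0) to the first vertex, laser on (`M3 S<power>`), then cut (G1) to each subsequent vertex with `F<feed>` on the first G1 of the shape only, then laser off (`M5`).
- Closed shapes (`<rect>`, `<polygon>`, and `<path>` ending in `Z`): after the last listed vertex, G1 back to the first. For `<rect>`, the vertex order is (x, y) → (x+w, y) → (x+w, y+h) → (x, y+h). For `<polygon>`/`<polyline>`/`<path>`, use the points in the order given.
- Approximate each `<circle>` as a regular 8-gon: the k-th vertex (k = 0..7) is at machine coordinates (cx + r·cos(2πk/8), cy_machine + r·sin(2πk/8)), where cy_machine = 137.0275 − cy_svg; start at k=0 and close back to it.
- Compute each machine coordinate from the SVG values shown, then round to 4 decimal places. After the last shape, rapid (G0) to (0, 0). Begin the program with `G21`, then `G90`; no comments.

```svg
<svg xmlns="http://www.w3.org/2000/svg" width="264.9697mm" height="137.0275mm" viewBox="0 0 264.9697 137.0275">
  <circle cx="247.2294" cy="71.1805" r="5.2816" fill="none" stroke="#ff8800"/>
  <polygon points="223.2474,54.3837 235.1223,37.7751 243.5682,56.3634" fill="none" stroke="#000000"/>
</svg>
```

viewBox `0 0 264.9697 137.0275` with mm width/height → 1 unit = 1 mm. Flip: y_m = 137.0275 − y_svg.

**Shape 1** — `<circle>` circle, stroke `#ff8800` → cut (S845, F953). Machine vertices: (252.5110,65.8470) → (250.9641,69.5817) → (247.2294,71.1286) → (243.4947,69.5817) → (241.9478,65.8470) → (243.4947,62.1123) → (247.2294,60.5654) → (250.9641,62.1123) → (252.5110,65.8470). Closed: final G1 returns to the first vertex.

**Shape 2** — `<polygon>` regular polygon, stroke `#000000` → engrave (S258, F2994). Machine vertices: (223.2474,82.6438) → (235.1223,99.2524) → (243.5682,80.6641) → (223.2474,82.6438). Closed: final G1 returns to the first vertex.

G21
G90
G0 X252.5110 Y65.8470
M3 S845
G1 X250.9641 Y69.5817 F953
G1 X247.2294 Y71.1286
G1 X243.4947 Y69.5817
G1 X241.9478 Y65.8470
G1 X243.4947 Y62.1123
G1 X247.2294 Y60.5654
G1 X250.9641 Y62.1123
G1 X252.5110 Y65.8470
M5
G0 X223.2474 Y82.6438
M3 S258
G1 X235.1223 Y99.2524 F2994
G1 X243.5682 Y80.6641
G1 X223.2474 Y82.6438
M5
G0 X0.0000 Y0.0000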